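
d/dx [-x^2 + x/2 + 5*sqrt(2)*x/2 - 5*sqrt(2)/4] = -2*x + 1/2 + 5*sqrt(2)/2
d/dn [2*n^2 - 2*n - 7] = 4*n - 2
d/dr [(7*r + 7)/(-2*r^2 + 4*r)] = 7*(r^2 + 2*r - 2)/(2*r^2*(r^2 - 4*r + 4))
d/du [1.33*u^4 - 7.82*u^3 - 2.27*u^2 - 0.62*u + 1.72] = 5.32*u^3 - 23.46*u^2 - 4.54*u - 0.62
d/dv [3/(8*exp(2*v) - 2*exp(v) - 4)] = (3/2 - 12*exp(v))*exp(v)/(-4*exp(2*v) + exp(v) + 2)^2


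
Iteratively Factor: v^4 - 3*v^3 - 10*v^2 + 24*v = (v)*(v^3 - 3*v^2 - 10*v + 24) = v*(v - 2)*(v^2 - v - 12) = v*(v - 4)*(v - 2)*(v + 3)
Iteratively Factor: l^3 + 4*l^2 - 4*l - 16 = (l - 2)*(l^2 + 6*l + 8) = (l - 2)*(l + 4)*(l + 2)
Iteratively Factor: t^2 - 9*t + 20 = (t - 4)*(t - 5)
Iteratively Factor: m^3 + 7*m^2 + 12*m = (m)*(m^2 + 7*m + 12) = m*(m + 3)*(m + 4)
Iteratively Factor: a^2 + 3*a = (a + 3)*(a)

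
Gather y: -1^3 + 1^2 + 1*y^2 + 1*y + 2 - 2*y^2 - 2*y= -y^2 - y + 2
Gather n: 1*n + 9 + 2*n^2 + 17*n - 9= 2*n^2 + 18*n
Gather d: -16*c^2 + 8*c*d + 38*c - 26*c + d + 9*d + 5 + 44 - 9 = -16*c^2 + 12*c + d*(8*c + 10) + 40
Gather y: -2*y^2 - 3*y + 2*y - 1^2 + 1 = -2*y^2 - y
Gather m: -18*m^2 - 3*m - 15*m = -18*m^2 - 18*m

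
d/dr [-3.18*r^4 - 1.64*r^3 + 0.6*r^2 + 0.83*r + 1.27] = -12.72*r^3 - 4.92*r^2 + 1.2*r + 0.83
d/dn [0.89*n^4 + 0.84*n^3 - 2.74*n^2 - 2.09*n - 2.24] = 3.56*n^3 + 2.52*n^2 - 5.48*n - 2.09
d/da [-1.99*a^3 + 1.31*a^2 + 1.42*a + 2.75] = -5.97*a^2 + 2.62*a + 1.42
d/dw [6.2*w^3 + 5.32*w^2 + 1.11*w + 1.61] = 18.6*w^2 + 10.64*w + 1.11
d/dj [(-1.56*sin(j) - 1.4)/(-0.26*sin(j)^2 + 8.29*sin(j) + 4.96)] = (-0.4056*sin(j)^2 - 0.728*sin(j) + 3.8684)*cos(j)/(0.0676*sin(j)^4 - 4.3108*sin(j)^3 + 66.1449*sin(j)^2 + 82.2368*sin(j) + 24.6016)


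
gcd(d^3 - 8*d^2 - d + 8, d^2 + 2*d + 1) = d + 1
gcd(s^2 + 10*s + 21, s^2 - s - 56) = s + 7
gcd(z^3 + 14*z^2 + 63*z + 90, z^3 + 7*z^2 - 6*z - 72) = z + 6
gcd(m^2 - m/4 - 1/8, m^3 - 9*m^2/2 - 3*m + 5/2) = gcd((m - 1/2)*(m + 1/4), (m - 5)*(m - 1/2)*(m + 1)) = m - 1/2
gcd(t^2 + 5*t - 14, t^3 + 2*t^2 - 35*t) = t + 7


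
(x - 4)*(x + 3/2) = x^2 - 5*x/2 - 6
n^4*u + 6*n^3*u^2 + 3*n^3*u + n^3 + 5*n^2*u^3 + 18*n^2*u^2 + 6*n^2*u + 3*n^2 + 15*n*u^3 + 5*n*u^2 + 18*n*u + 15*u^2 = (n + 3)*(n + u)*(n + 5*u)*(n*u + 1)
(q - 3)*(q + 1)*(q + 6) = q^3 + 4*q^2 - 15*q - 18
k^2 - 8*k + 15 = (k - 5)*(k - 3)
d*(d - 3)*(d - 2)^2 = d^4 - 7*d^3 + 16*d^2 - 12*d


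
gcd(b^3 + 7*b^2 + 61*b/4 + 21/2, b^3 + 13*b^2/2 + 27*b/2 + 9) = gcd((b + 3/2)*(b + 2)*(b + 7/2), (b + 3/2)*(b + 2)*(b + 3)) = b^2 + 7*b/2 + 3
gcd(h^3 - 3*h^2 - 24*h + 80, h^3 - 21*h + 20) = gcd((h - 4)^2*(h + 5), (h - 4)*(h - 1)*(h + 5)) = h^2 + h - 20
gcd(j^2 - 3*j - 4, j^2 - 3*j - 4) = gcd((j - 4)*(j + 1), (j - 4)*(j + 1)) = j^2 - 3*j - 4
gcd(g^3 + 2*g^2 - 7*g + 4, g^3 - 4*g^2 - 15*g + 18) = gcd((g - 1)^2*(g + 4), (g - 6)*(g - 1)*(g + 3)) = g - 1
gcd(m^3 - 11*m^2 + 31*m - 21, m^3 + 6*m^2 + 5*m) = 1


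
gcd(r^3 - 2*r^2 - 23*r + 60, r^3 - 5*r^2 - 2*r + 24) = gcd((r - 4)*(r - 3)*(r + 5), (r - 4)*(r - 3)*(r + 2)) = r^2 - 7*r + 12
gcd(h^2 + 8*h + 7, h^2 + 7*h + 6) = h + 1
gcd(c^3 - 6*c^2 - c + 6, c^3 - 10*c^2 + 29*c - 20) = c - 1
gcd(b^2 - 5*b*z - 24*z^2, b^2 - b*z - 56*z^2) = -b + 8*z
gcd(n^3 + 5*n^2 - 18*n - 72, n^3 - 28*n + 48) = n^2 + 2*n - 24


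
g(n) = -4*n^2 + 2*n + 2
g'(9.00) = -70.00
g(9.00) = -304.00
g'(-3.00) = 26.00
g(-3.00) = -40.00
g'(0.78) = -4.24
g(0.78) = 1.13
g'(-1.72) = 15.76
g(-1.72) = -13.27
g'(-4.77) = 40.16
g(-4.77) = -98.55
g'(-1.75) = 16.00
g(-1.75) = -13.75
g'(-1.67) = 15.36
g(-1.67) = -12.50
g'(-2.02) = 18.16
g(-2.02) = -18.36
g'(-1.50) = 14.00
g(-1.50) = -10.00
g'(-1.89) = 17.12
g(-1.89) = -16.07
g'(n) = 2 - 8*n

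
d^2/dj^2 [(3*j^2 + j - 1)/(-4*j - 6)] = -17/(8*j^3 + 36*j^2 + 54*j + 27)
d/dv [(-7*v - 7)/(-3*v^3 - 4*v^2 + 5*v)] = 7*(-6*v^3 - 13*v^2 - 8*v + 5)/(v^2*(9*v^4 + 24*v^3 - 14*v^2 - 40*v + 25))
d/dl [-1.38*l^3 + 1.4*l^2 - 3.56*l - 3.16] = -4.14*l^2 + 2.8*l - 3.56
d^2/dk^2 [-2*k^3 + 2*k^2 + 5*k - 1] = 4 - 12*k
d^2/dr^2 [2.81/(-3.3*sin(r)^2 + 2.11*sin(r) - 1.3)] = (122.4036*sin(r)^4 - 58.69809*sin(r)^3 - 219.314599*sin(r)^2 + 125.10401*sin(r) - 0.911001999999988)/(3.3*sin(r)^2 - 2.11*sin(r) + 1.3)^3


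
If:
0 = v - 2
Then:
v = 2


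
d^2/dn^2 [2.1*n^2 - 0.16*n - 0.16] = 4.20000000000000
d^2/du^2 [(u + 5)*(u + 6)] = 2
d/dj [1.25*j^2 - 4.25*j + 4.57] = 2.5*j - 4.25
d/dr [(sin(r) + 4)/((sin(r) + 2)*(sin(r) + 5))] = (-8*sin(r) + cos(r)^2 - 19)*cos(r)/((sin(r) + 2)^2*(sin(r) + 5)^2)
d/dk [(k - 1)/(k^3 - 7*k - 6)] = (k^3 - 7*k - (k - 1)*(3*k^2 - 7) - 6)/(-k^3 + 7*k + 6)^2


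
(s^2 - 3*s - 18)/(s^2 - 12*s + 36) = (s + 3)/(s - 6)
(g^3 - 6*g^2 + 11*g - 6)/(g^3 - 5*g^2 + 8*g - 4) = (g - 3)/(g - 2)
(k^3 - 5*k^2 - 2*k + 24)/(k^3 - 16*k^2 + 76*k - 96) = (k^3 - 5*k^2 - 2*k + 24)/(k^3 - 16*k^2 + 76*k - 96)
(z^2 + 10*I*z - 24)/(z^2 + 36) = (z + 4*I)/(z - 6*I)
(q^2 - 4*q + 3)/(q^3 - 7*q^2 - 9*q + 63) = (q - 1)/(q^2 - 4*q - 21)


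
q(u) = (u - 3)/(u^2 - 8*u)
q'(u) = (8 - 2*u)*(u - 3)/(u^2 - 8*u)^2 + 1/(u^2 - 8*u) = (-u^2 + 6*u - 24)/(u^2*(u^2 - 16*u + 64))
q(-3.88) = -0.15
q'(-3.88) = -0.03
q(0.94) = 0.31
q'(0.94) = -0.44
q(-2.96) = -0.18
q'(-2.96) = -0.05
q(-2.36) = -0.22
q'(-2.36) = -0.07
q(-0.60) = -0.70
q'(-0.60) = -1.05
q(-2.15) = -0.24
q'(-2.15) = -0.09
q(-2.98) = -0.18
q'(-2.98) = -0.05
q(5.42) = -0.17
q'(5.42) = -0.11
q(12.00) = 0.19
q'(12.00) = -0.04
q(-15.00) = -0.05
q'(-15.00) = 0.00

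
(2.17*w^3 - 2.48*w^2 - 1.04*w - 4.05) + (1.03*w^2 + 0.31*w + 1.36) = 2.17*w^3 - 1.45*w^2 - 0.73*w - 2.69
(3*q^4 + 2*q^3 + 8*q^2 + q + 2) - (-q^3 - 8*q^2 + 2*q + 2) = 3*q^4 + 3*q^3 + 16*q^2 - q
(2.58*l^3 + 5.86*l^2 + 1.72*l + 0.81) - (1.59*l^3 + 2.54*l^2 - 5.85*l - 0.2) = 0.99*l^3 + 3.32*l^2 + 7.57*l + 1.01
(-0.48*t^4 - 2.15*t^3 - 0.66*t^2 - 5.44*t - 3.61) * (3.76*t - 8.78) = -1.8048*t^5 - 3.8696*t^4 + 16.3954*t^3 - 14.6596*t^2 + 34.1896*t + 31.6958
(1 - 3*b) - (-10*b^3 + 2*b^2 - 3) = 10*b^3 - 2*b^2 - 3*b + 4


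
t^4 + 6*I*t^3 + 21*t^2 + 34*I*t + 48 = (t - 3*I)*(t - I)*(t + 2*I)*(t + 8*I)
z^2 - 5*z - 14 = (z - 7)*(z + 2)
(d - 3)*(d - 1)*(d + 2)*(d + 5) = d^4 + 3*d^3 - 15*d^2 - 19*d + 30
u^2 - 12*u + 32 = (u - 8)*(u - 4)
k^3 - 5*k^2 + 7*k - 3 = (k - 3)*(k - 1)^2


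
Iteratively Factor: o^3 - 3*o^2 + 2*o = (o - 1)*(o^2 - 2*o) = (o - 2)*(o - 1)*(o)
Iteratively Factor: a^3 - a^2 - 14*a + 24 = (a - 2)*(a^2 + a - 12) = (a - 2)*(a + 4)*(a - 3)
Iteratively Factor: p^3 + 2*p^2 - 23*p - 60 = (p + 3)*(p^2 - p - 20) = (p - 5)*(p + 3)*(p + 4)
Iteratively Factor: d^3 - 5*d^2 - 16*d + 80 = (d - 4)*(d^2 - d - 20) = (d - 4)*(d + 4)*(d - 5)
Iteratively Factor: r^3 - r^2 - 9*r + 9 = (r - 1)*(r^2 - 9) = (r - 3)*(r - 1)*(r + 3)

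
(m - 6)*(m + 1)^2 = m^3 - 4*m^2 - 11*m - 6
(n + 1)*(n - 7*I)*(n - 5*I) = n^3 + n^2 - 12*I*n^2 - 35*n - 12*I*n - 35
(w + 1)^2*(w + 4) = w^3 + 6*w^2 + 9*w + 4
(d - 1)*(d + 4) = d^2 + 3*d - 4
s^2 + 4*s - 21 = (s - 3)*(s + 7)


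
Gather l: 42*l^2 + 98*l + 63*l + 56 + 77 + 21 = 42*l^2 + 161*l + 154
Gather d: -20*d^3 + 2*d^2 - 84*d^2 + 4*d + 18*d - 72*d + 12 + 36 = -20*d^3 - 82*d^2 - 50*d + 48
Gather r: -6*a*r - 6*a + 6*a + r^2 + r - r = -6*a*r + r^2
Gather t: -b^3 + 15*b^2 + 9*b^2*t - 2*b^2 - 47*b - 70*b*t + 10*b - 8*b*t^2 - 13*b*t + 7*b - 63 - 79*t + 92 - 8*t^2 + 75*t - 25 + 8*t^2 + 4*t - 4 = -b^3 + 13*b^2 - 8*b*t^2 - 30*b + t*(9*b^2 - 83*b)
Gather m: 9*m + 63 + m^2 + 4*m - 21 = m^2 + 13*m + 42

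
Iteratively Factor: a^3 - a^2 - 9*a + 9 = (a + 3)*(a^2 - 4*a + 3) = (a - 1)*(a + 3)*(a - 3)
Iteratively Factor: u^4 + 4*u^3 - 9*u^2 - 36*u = (u + 3)*(u^3 + u^2 - 12*u) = u*(u + 3)*(u^2 + u - 12) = u*(u + 3)*(u + 4)*(u - 3)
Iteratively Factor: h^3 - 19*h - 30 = (h + 3)*(h^2 - 3*h - 10) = (h + 2)*(h + 3)*(h - 5)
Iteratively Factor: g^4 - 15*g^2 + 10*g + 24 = (g + 4)*(g^3 - 4*g^2 + g + 6) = (g - 2)*(g + 4)*(g^2 - 2*g - 3) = (g - 3)*(g - 2)*(g + 4)*(g + 1)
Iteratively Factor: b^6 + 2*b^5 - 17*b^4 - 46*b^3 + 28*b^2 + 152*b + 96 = (b - 4)*(b^5 + 6*b^4 + 7*b^3 - 18*b^2 - 44*b - 24) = (b - 4)*(b - 2)*(b^4 + 8*b^3 + 23*b^2 + 28*b + 12) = (b - 4)*(b - 2)*(b + 1)*(b^3 + 7*b^2 + 16*b + 12) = (b - 4)*(b - 2)*(b + 1)*(b + 2)*(b^2 + 5*b + 6) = (b - 4)*(b - 2)*(b + 1)*(b + 2)*(b + 3)*(b + 2)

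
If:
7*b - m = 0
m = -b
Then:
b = 0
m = 0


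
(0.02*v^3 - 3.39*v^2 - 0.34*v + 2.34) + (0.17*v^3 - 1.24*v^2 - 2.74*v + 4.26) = 0.19*v^3 - 4.63*v^2 - 3.08*v + 6.6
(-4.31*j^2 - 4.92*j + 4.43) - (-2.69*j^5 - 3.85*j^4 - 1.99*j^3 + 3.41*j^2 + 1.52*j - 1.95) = 2.69*j^5 + 3.85*j^4 + 1.99*j^3 - 7.72*j^2 - 6.44*j + 6.38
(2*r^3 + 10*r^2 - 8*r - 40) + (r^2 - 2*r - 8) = 2*r^3 + 11*r^2 - 10*r - 48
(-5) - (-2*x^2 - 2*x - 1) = 2*x^2 + 2*x - 4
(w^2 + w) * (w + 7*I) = w^3 + w^2 + 7*I*w^2 + 7*I*w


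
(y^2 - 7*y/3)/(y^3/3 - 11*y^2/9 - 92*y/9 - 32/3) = 3*y*(7 - 3*y)/(-3*y^3 + 11*y^2 + 92*y + 96)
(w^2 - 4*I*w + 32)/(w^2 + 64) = (w + 4*I)/(w + 8*I)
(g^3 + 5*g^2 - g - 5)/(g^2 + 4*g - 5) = g + 1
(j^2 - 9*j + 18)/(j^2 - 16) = (j^2 - 9*j + 18)/(j^2 - 16)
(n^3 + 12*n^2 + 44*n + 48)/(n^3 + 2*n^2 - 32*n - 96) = (n^2 + 8*n + 12)/(n^2 - 2*n - 24)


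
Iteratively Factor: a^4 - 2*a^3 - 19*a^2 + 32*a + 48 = (a - 4)*(a^3 + 2*a^2 - 11*a - 12) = (a - 4)*(a - 3)*(a^2 + 5*a + 4) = (a - 4)*(a - 3)*(a + 4)*(a + 1)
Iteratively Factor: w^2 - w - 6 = (w + 2)*(w - 3)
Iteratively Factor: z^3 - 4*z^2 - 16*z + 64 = (z - 4)*(z^2 - 16) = (z - 4)*(z + 4)*(z - 4)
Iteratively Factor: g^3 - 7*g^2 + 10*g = (g - 5)*(g^2 - 2*g) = g*(g - 5)*(g - 2)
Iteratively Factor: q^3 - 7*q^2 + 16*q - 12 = (q - 2)*(q^2 - 5*q + 6) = (q - 3)*(q - 2)*(q - 2)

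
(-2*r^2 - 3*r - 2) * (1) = -2*r^2 - 3*r - 2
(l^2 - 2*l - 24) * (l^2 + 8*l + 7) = l^4 + 6*l^3 - 33*l^2 - 206*l - 168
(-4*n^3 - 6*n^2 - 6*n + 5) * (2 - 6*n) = 24*n^4 + 28*n^3 + 24*n^2 - 42*n + 10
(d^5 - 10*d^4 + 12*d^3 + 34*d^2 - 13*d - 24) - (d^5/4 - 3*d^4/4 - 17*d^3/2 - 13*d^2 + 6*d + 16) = 3*d^5/4 - 37*d^4/4 + 41*d^3/2 + 47*d^2 - 19*d - 40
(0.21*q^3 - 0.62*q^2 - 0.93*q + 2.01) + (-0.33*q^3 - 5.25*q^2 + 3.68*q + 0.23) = -0.12*q^3 - 5.87*q^2 + 2.75*q + 2.24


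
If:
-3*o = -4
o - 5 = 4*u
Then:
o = 4/3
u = -11/12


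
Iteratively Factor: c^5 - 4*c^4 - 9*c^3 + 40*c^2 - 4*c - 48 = (c + 1)*(c^4 - 5*c^3 - 4*c^2 + 44*c - 48) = (c + 1)*(c + 3)*(c^3 - 8*c^2 + 20*c - 16) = (c - 4)*(c + 1)*(c + 3)*(c^2 - 4*c + 4) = (c - 4)*(c - 2)*(c + 1)*(c + 3)*(c - 2)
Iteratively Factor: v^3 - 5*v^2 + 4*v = (v)*(v^2 - 5*v + 4) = v*(v - 4)*(v - 1)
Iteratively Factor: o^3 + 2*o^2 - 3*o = (o - 1)*(o^2 + 3*o) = o*(o - 1)*(o + 3)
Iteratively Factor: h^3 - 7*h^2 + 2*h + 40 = (h - 5)*(h^2 - 2*h - 8) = (h - 5)*(h + 2)*(h - 4)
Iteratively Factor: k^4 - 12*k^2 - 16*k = (k + 2)*(k^3 - 2*k^2 - 8*k) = k*(k + 2)*(k^2 - 2*k - 8) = k*(k + 2)^2*(k - 4)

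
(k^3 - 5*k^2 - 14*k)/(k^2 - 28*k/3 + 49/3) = 3*k*(k + 2)/(3*k - 7)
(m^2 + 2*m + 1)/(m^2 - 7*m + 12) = (m^2 + 2*m + 1)/(m^2 - 7*m + 12)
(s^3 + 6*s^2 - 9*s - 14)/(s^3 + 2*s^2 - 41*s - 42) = (s - 2)/(s - 6)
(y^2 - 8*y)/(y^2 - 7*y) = (y - 8)/(y - 7)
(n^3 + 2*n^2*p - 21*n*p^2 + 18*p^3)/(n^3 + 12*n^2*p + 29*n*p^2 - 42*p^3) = (n - 3*p)/(n + 7*p)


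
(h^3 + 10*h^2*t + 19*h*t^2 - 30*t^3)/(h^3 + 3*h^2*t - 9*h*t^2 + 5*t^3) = (-h - 6*t)/(-h + t)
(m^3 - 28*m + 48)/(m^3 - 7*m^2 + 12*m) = (m^2 + 4*m - 12)/(m*(m - 3))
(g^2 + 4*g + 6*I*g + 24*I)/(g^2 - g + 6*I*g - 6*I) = (g + 4)/(g - 1)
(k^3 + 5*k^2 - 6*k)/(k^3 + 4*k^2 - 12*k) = (k - 1)/(k - 2)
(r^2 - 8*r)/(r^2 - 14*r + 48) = r/(r - 6)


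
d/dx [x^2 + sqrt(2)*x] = 2*x + sqrt(2)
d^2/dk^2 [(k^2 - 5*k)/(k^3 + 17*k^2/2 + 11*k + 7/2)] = 4*(4*k^6 - 60*k^5 - 642*k^4 - 1697*k^3 + 63*k^2 + 1785*k + 819)/(8*k^9 + 204*k^8 + 1998*k^7 + 9485*k^6 + 23406*k^5 + 32601*k^4 + 26650*k^3 + 12663*k^2 + 3234*k + 343)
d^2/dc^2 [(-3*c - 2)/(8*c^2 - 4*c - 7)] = 8*(4*(3*c + 2)*(4*c - 1)^2 + (18*c + 1)*(-8*c^2 + 4*c + 7))/(-8*c^2 + 4*c + 7)^3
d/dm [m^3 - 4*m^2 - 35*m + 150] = 3*m^2 - 8*m - 35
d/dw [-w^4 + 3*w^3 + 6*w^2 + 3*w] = -4*w^3 + 9*w^2 + 12*w + 3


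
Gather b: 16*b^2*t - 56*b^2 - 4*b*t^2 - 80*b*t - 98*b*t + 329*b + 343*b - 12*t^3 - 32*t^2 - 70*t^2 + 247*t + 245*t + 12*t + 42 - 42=b^2*(16*t - 56) + b*(-4*t^2 - 178*t + 672) - 12*t^3 - 102*t^2 + 504*t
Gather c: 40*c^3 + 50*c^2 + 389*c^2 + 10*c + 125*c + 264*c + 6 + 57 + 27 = 40*c^3 + 439*c^2 + 399*c + 90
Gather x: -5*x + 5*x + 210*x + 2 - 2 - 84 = 210*x - 84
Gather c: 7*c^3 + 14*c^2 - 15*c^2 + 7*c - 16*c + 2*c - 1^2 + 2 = 7*c^3 - c^2 - 7*c + 1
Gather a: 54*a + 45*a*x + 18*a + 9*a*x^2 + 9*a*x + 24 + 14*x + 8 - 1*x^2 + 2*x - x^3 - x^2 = a*(9*x^2 + 54*x + 72) - x^3 - 2*x^2 + 16*x + 32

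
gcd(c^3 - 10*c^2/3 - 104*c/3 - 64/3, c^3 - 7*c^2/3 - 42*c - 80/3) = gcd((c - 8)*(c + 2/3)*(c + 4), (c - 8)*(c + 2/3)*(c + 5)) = c^2 - 22*c/3 - 16/3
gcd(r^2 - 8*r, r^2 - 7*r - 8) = r - 8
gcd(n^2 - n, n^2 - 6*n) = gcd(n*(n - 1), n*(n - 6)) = n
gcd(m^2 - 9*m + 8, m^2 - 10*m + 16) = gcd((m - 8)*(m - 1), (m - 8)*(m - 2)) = m - 8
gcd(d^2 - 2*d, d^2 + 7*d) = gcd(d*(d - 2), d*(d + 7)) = d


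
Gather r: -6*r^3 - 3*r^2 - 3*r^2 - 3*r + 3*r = -6*r^3 - 6*r^2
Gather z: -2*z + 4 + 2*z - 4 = 0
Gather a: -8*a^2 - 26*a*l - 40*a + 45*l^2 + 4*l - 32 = -8*a^2 + a*(-26*l - 40) + 45*l^2 + 4*l - 32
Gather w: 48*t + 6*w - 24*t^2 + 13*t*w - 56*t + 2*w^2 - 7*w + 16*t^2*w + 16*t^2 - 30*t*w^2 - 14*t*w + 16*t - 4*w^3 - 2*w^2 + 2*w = -8*t^2 - 30*t*w^2 + 8*t - 4*w^3 + w*(16*t^2 - t + 1)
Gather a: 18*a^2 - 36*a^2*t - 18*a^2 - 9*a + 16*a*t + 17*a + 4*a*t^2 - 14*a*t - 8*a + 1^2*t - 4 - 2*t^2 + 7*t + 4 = -36*a^2*t + a*(4*t^2 + 2*t) - 2*t^2 + 8*t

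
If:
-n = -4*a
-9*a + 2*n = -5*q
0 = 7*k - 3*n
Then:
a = 5*q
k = 60*q/7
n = 20*q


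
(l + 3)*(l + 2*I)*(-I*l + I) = -I*l^3 + 2*l^2 - 2*I*l^2 + 4*l + 3*I*l - 6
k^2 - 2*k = k*(k - 2)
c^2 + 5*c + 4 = (c + 1)*(c + 4)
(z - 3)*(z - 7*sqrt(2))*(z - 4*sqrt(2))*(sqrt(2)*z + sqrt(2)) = sqrt(2)*z^4 - 22*z^3 - 2*sqrt(2)*z^3 + 44*z^2 + 53*sqrt(2)*z^2 - 112*sqrt(2)*z + 66*z - 168*sqrt(2)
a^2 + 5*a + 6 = (a + 2)*(a + 3)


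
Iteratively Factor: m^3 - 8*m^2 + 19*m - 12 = (m - 1)*(m^2 - 7*m + 12) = (m - 3)*(m - 1)*(m - 4)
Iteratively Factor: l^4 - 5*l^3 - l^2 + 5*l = (l + 1)*(l^3 - 6*l^2 + 5*l) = (l - 5)*(l + 1)*(l^2 - l) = l*(l - 5)*(l + 1)*(l - 1)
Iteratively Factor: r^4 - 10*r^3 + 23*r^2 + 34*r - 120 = (r - 5)*(r^3 - 5*r^2 - 2*r + 24) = (r - 5)*(r - 3)*(r^2 - 2*r - 8) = (r - 5)*(r - 4)*(r - 3)*(r + 2)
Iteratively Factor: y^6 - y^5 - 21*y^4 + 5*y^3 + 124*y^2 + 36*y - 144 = (y - 3)*(y^5 + 2*y^4 - 15*y^3 - 40*y^2 + 4*y + 48) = (y - 3)*(y + 3)*(y^4 - y^3 - 12*y^2 - 4*y + 16) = (y - 4)*(y - 3)*(y + 3)*(y^3 + 3*y^2 - 4) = (y - 4)*(y - 3)*(y + 2)*(y + 3)*(y^2 + y - 2) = (y - 4)*(y - 3)*(y - 1)*(y + 2)*(y + 3)*(y + 2)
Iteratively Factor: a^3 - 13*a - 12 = (a + 3)*(a^2 - 3*a - 4) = (a + 1)*(a + 3)*(a - 4)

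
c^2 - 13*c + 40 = (c - 8)*(c - 5)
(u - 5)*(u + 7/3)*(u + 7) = u^3 + 13*u^2/3 - 91*u/3 - 245/3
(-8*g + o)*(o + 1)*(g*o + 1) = -8*g^2*o^2 - 8*g^2*o + g*o^3 + g*o^2 - 8*g*o - 8*g + o^2 + o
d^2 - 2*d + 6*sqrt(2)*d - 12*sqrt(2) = (d - 2)*(d + 6*sqrt(2))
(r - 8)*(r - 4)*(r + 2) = r^3 - 10*r^2 + 8*r + 64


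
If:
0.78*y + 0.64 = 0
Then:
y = -0.82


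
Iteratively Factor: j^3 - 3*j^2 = (j - 3)*(j^2) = j*(j - 3)*(j)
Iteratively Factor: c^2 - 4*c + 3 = (c - 3)*(c - 1)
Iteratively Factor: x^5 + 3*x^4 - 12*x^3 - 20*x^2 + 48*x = (x - 2)*(x^4 + 5*x^3 - 2*x^2 - 24*x) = x*(x - 2)*(x^3 + 5*x^2 - 2*x - 24) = x*(x - 2)^2*(x^2 + 7*x + 12) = x*(x - 2)^2*(x + 3)*(x + 4)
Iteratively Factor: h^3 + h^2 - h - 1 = (h + 1)*(h^2 - 1) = (h - 1)*(h + 1)*(h + 1)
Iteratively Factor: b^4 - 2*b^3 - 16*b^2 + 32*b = (b - 4)*(b^3 + 2*b^2 - 8*b) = b*(b - 4)*(b^2 + 2*b - 8) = b*(b - 4)*(b + 4)*(b - 2)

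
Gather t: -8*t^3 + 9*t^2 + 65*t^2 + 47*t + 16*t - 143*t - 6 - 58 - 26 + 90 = -8*t^3 + 74*t^2 - 80*t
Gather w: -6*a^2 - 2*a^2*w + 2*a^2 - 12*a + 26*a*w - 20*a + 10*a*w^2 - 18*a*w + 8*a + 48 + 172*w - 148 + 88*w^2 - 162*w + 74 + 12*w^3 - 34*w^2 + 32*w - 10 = -4*a^2 - 24*a + 12*w^3 + w^2*(10*a + 54) + w*(-2*a^2 + 8*a + 42) - 36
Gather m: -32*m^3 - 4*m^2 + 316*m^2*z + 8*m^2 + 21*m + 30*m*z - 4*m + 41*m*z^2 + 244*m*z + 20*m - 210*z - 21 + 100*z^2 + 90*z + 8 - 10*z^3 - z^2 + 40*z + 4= -32*m^3 + m^2*(316*z + 4) + m*(41*z^2 + 274*z + 37) - 10*z^3 + 99*z^2 - 80*z - 9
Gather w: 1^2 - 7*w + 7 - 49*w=8 - 56*w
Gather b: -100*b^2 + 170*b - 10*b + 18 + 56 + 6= -100*b^2 + 160*b + 80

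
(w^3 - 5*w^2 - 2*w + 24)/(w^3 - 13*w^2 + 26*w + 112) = (w^2 - 7*w + 12)/(w^2 - 15*w + 56)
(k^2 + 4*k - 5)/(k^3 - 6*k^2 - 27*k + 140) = (k - 1)/(k^2 - 11*k + 28)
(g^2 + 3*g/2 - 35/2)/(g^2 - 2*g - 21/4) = 2*(g + 5)/(2*g + 3)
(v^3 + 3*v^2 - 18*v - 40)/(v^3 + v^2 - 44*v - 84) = (v^2 + v - 20)/(v^2 - v - 42)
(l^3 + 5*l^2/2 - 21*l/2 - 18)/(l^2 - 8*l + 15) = (l^2 + 11*l/2 + 6)/(l - 5)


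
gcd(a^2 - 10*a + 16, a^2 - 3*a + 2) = a - 2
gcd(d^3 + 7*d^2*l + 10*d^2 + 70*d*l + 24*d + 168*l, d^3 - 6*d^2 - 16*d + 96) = d + 4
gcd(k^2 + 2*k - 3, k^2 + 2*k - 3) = k^2 + 2*k - 3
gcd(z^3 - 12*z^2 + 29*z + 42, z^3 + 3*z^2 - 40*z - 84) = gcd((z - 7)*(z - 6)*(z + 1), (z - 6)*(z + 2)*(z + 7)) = z - 6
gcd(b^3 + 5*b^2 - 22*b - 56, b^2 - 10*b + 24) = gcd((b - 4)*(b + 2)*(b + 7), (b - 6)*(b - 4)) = b - 4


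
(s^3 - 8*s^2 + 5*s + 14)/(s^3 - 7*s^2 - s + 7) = (s - 2)/(s - 1)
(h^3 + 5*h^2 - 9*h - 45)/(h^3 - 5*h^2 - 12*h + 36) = (h^2 + 2*h - 15)/(h^2 - 8*h + 12)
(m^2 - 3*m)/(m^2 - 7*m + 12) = m/(m - 4)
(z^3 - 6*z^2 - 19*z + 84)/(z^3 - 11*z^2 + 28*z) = (z^2 + z - 12)/(z*(z - 4))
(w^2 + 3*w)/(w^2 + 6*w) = (w + 3)/(w + 6)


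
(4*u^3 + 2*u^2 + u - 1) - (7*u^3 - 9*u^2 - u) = -3*u^3 + 11*u^2 + 2*u - 1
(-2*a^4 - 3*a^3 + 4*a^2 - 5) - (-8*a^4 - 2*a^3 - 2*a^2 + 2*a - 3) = 6*a^4 - a^3 + 6*a^2 - 2*a - 2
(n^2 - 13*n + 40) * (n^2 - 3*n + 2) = n^4 - 16*n^3 + 81*n^2 - 146*n + 80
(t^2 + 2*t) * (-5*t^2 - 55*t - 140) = -5*t^4 - 65*t^3 - 250*t^2 - 280*t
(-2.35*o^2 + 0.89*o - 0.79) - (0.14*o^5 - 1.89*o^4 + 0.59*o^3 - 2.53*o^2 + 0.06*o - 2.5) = -0.14*o^5 + 1.89*o^4 - 0.59*o^3 + 0.18*o^2 + 0.83*o + 1.71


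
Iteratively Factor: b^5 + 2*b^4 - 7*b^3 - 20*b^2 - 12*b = (b - 3)*(b^4 + 5*b^3 + 8*b^2 + 4*b) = (b - 3)*(b + 1)*(b^3 + 4*b^2 + 4*b) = (b - 3)*(b + 1)*(b + 2)*(b^2 + 2*b) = b*(b - 3)*(b + 1)*(b + 2)*(b + 2)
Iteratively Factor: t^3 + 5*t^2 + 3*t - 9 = (t + 3)*(t^2 + 2*t - 3) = (t - 1)*(t + 3)*(t + 3)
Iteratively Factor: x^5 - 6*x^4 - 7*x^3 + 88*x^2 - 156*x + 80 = (x - 5)*(x^4 - x^3 - 12*x^2 + 28*x - 16) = (x - 5)*(x - 2)*(x^3 + x^2 - 10*x + 8) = (x - 5)*(x - 2)*(x + 4)*(x^2 - 3*x + 2) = (x - 5)*(x - 2)^2*(x + 4)*(x - 1)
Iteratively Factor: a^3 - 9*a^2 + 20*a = (a)*(a^2 - 9*a + 20) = a*(a - 5)*(a - 4)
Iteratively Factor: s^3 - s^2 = (s - 1)*(s^2) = s*(s - 1)*(s)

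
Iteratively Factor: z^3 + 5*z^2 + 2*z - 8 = (z + 2)*(z^2 + 3*z - 4) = (z + 2)*(z + 4)*(z - 1)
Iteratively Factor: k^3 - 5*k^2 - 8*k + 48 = (k - 4)*(k^2 - k - 12) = (k - 4)*(k + 3)*(k - 4)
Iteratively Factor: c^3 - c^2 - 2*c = (c + 1)*(c^2 - 2*c) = c*(c + 1)*(c - 2)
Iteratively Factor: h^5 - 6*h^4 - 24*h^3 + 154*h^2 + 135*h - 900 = (h + 3)*(h^4 - 9*h^3 + 3*h^2 + 145*h - 300) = (h - 5)*(h + 3)*(h^3 - 4*h^2 - 17*h + 60) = (h - 5)^2*(h + 3)*(h^2 + h - 12) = (h - 5)^2*(h + 3)*(h + 4)*(h - 3)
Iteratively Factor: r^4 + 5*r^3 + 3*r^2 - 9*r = (r + 3)*(r^3 + 2*r^2 - 3*r) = (r - 1)*(r + 3)*(r^2 + 3*r) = (r - 1)*(r + 3)^2*(r)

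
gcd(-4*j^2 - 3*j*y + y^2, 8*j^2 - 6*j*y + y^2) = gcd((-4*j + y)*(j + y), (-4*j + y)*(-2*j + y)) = -4*j + y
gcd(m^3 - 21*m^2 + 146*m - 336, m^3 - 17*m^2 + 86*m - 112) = m^2 - 15*m + 56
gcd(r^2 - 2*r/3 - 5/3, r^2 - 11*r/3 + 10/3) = r - 5/3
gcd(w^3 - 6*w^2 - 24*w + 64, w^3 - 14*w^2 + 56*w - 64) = w^2 - 10*w + 16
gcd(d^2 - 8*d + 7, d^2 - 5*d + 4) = d - 1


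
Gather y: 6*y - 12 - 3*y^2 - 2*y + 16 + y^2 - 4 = -2*y^2 + 4*y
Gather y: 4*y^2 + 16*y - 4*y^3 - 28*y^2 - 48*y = -4*y^3 - 24*y^2 - 32*y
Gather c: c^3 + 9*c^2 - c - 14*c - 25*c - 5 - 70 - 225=c^3 + 9*c^2 - 40*c - 300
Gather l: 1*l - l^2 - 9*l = -l^2 - 8*l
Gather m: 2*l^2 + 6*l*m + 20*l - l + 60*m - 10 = 2*l^2 + 19*l + m*(6*l + 60) - 10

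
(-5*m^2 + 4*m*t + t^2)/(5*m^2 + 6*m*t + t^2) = (-m + t)/(m + t)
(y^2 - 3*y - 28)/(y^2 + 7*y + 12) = (y - 7)/(y + 3)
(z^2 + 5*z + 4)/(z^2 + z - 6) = (z^2 + 5*z + 4)/(z^2 + z - 6)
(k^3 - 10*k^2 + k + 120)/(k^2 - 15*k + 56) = (k^2 - 2*k - 15)/(k - 7)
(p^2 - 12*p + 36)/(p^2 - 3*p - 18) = (p - 6)/(p + 3)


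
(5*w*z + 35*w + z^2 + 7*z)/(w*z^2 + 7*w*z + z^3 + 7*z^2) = (5*w + z)/(z*(w + z))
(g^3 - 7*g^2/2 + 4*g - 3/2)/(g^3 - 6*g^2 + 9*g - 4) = (g - 3/2)/(g - 4)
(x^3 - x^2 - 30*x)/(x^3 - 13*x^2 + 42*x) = (x + 5)/(x - 7)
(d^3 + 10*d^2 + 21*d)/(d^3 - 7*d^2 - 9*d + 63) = d*(d + 7)/(d^2 - 10*d + 21)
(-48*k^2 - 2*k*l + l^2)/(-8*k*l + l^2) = (6*k + l)/l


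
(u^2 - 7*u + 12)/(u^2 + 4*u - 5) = (u^2 - 7*u + 12)/(u^2 + 4*u - 5)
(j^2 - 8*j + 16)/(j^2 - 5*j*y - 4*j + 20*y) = (4 - j)/(-j + 5*y)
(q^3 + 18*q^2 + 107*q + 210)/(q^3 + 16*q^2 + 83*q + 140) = (q + 6)/(q + 4)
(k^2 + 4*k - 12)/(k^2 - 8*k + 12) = (k + 6)/(k - 6)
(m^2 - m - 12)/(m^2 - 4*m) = (m + 3)/m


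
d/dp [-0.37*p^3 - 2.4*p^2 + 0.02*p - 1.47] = -1.11*p^2 - 4.8*p + 0.02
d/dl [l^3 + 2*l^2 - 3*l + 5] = 3*l^2 + 4*l - 3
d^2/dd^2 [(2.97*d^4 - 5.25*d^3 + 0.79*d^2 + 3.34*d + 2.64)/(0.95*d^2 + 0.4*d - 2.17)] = (5.36085*d^6 + 6.7716*d^5 - 33.88473*d^4 - 59.14481*d^3 + 219.234306*d^2 - 100.99869*d + 24.967822)/(0.857375*d^6 + 1.083*d^5 - 5.419275*d^4 - 4.8836*d^3 + 12.378765*d^2 + 5.65068*d - 10.218313)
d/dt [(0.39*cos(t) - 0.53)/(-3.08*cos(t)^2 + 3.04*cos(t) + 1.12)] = (-1.2012*cos(t)^2 + 3.2648*cos(t) - 2.048)*sin(t)/(9.4864*cos(t)^4 - 18.7264*cos(t)^3 + 2.3424*cos(t)^2 + 6.8096*cos(t) + 1.2544)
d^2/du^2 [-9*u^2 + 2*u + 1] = -18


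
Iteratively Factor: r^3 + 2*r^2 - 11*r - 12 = (r + 1)*(r^2 + r - 12) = (r + 1)*(r + 4)*(r - 3)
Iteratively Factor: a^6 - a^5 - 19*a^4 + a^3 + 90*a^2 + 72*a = (a - 4)*(a^5 + 3*a^4 - 7*a^3 - 27*a^2 - 18*a) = (a - 4)*(a + 3)*(a^4 - 7*a^2 - 6*a) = (a - 4)*(a + 1)*(a + 3)*(a^3 - a^2 - 6*a) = a*(a - 4)*(a + 1)*(a + 3)*(a^2 - a - 6) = a*(a - 4)*(a + 1)*(a + 2)*(a + 3)*(a - 3)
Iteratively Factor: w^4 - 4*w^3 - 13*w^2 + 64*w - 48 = (w - 3)*(w^3 - w^2 - 16*w + 16) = (w - 3)*(w + 4)*(w^2 - 5*w + 4) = (w - 4)*(w - 3)*(w + 4)*(w - 1)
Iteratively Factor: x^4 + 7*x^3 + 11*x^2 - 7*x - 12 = (x + 3)*(x^3 + 4*x^2 - x - 4) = (x - 1)*(x + 3)*(x^2 + 5*x + 4) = (x - 1)*(x + 3)*(x + 4)*(x + 1)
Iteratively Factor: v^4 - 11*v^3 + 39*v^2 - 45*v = (v - 5)*(v^3 - 6*v^2 + 9*v) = (v - 5)*(v - 3)*(v^2 - 3*v) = v*(v - 5)*(v - 3)*(v - 3)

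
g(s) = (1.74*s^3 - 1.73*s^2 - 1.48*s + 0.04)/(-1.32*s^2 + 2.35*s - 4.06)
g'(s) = (2.64*s - 2.35)*(1.74*s^3 - 1.73*s^2 - 1.48*s + 0.04)/(-1.32*s^2 + 2.35*s - 4.06)^2 + (5.22*s^2 - 3.46*s - 1.48)/(-1.32*s^2 + 2.35*s - 4.06)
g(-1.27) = 0.48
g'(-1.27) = -0.93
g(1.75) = -0.37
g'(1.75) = -1.91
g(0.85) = 0.46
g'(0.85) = 0.23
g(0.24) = 0.11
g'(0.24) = 0.62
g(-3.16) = 2.73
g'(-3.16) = -1.31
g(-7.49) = 8.54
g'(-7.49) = -1.34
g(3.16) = -3.36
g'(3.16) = -1.99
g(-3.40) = 3.05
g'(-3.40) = -1.32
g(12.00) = -16.51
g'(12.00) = -1.35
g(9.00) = -12.41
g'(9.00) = -1.39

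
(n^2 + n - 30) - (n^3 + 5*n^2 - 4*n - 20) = -n^3 - 4*n^2 + 5*n - 10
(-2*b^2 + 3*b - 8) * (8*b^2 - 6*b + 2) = -16*b^4 + 36*b^3 - 86*b^2 + 54*b - 16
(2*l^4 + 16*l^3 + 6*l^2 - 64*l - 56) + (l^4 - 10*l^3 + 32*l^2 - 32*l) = 3*l^4 + 6*l^3 + 38*l^2 - 96*l - 56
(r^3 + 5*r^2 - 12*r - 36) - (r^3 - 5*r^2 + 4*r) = 10*r^2 - 16*r - 36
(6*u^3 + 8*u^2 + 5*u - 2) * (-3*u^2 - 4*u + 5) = -18*u^5 - 48*u^4 - 17*u^3 + 26*u^2 + 33*u - 10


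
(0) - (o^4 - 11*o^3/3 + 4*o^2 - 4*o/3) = -o^4 + 11*o^3/3 - 4*o^2 + 4*o/3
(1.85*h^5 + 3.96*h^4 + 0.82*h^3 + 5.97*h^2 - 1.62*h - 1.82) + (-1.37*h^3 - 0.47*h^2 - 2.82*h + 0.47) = 1.85*h^5 + 3.96*h^4 - 0.55*h^3 + 5.5*h^2 - 4.44*h - 1.35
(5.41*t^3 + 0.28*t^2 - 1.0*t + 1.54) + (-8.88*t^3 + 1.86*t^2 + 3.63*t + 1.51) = -3.47*t^3 + 2.14*t^2 + 2.63*t + 3.05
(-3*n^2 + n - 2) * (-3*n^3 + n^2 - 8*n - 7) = 9*n^5 - 6*n^4 + 31*n^3 + 11*n^2 + 9*n + 14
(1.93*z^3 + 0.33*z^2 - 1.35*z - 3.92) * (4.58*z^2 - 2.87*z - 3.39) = 8.8394*z^5 - 4.0277*z^4 - 13.6728*z^3 - 15.1978*z^2 + 15.8269*z + 13.2888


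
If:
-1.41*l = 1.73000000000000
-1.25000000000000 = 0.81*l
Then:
No Solution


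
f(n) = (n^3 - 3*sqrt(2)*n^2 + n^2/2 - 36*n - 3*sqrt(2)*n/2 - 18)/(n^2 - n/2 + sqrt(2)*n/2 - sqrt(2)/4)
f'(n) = (-2*n - sqrt(2)/2 + 1/2)*(n^3 - 3*sqrt(2)*n^2 + n^2/2 - 36*n - 3*sqrt(2)*n/2 - 18)/(n^2 - n/2 + sqrt(2)*n/2 - sqrt(2)/4)^2 + (3*n^2 - 6*sqrt(2)*n + n - 36 - 3*sqrt(2)/2)/(n^2 - n/2 + sqrt(2)*n/2 - sqrt(2)/4)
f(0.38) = 252.75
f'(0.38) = 2184.44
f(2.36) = -20.28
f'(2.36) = 10.66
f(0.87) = -91.41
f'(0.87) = 232.41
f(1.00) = -68.96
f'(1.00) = 128.41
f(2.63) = -17.72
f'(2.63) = 8.42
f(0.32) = 165.24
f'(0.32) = 974.61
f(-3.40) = 2.77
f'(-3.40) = 3.83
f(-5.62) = -3.31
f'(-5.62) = 2.07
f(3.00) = -15.00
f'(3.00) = 6.43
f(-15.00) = -16.54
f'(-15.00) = 1.16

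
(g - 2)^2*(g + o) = g^3 + g^2*o - 4*g^2 - 4*g*o + 4*g + 4*o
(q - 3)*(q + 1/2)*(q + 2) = q^3 - q^2/2 - 13*q/2 - 3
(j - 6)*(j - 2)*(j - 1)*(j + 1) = j^4 - 8*j^3 + 11*j^2 + 8*j - 12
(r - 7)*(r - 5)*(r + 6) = r^3 - 6*r^2 - 37*r + 210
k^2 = k^2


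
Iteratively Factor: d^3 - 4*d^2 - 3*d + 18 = (d - 3)*(d^2 - d - 6) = (d - 3)*(d + 2)*(d - 3)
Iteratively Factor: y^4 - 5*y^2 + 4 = (y - 2)*(y^3 + 2*y^2 - y - 2) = (y - 2)*(y + 1)*(y^2 + y - 2) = (y - 2)*(y - 1)*(y + 1)*(y + 2)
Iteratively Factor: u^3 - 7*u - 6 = (u - 3)*(u^2 + 3*u + 2) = (u - 3)*(u + 2)*(u + 1)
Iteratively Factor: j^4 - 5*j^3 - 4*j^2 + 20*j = (j - 2)*(j^3 - 3*j^2 - 10*j) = (j - 5)*(j - 2)*(j^2 + 2*j) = j*(j - 5)*(j - 2)*(j + 2)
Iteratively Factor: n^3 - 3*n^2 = (n)*(n^2 - 3*n) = n^2*(n - 3)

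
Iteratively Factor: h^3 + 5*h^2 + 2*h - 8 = (h + 4)*(h^2 + h - 2) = (h - 1)*(h + 4)*(h + 2)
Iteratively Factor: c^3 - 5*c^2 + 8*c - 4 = (c - 2)*(c^2 - 3*c + 2) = (c - 2)*(c - 1)*(c - 2)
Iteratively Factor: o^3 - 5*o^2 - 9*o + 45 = (o - 5)*(o^2 - 9) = (o - 5)*(o + 3)*(o - 3)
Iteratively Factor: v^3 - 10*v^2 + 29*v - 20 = (v - 5)*(v^2 - 5*v + 4) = (v - 5)*(v - 1)*(v - 4)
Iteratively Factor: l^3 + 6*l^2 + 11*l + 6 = (l + 1)*(l^2 + 5*l + 6) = (l + 1)*(l + 3)*(l + 2)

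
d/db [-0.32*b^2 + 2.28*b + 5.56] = 2.28 - 0.64*b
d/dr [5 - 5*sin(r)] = -5*cos(r)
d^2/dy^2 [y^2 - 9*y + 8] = 2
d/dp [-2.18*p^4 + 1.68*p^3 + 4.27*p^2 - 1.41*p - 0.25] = -8.72*p^3 + 5.04*p^2 + 8.54*p - 1.41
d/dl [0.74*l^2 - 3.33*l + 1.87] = 1.48*l - 3.33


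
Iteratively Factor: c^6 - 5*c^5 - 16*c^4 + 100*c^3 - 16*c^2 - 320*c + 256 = (c - 4)*(c^5 - c^4 - 20*c^3 + 20*c^2 + 64*c - 64) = (c - 4)*(c + 4)*(c^4 - 5*c^3 + 20*c - 16) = (c - 4)*(c - 2)*(c + 4)*(c^3 - 3*c^2 - 6*c + 8) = (c - 4)*(c - 2)*(c + 2)*(c + 4)*(c^2 - 5*c + 4) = (c - 4)^2*(c - 2)*(c + 2)*(c + 4)*(c - 1)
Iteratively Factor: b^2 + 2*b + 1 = (b + 1)*(b + 1)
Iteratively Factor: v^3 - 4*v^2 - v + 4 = (v + 1)*(v^2 - 5*v + 4) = (v - 1)*(v + 1)*(v - 4)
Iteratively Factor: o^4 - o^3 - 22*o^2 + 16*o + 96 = (o - 3)*(o^3 + 2*o^2 - 16*o - 32) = (o - 4)*(o - 3)*(o^2 + 6*o + 8) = (o - 4)*(o - 3)*(o + 2)*(o + 4)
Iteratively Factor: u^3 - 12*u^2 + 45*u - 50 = (u - 5)*(u^2 - 7*u + 10) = (u - 5)^2*(u - 2)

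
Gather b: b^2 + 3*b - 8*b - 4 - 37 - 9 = b^2 - 5*b - 50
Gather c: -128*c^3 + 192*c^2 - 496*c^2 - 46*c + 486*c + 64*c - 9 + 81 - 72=-128*c^3 - 304*c^2 + 504*c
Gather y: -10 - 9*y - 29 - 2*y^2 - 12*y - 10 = -2*y^2 - 21*y - 49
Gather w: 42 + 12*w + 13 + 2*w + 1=14*w + 56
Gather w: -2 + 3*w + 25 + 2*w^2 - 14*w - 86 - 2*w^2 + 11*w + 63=0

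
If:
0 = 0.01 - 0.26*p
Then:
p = 0.04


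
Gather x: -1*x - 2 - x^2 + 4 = -x^2 - x + 2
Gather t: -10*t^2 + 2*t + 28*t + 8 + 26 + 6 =-10*t^2 + 30*t + 40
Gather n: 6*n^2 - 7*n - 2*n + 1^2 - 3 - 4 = 6*n^2 - 9*n - 6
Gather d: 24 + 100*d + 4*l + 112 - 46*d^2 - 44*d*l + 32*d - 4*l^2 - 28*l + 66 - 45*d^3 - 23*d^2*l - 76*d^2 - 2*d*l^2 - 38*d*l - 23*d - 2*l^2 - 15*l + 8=-45*d^3 + d^2*(-23*l - 122) + d*(-2*l^2 - 82*l + 109) - 6*l^2 - 39*l + 210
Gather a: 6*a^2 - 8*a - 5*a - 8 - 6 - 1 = 6*a^2 - 13*a - 15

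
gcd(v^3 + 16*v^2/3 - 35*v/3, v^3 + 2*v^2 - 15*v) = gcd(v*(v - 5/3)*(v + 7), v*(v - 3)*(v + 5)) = v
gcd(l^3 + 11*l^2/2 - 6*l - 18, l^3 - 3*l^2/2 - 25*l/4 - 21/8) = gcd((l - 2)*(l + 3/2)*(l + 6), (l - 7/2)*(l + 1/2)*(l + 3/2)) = l + 3/2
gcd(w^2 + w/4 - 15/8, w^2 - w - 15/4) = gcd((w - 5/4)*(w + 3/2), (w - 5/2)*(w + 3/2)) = w + 3/2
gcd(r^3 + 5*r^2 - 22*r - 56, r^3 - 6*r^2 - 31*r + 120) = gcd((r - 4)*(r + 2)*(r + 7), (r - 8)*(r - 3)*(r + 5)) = 1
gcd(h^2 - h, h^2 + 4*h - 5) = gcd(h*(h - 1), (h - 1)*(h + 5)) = h - 1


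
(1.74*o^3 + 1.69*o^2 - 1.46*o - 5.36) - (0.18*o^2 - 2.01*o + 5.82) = 1.74*o^3 + 1.51*o^2 + 0.55*o - 11.18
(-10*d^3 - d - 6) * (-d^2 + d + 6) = 10*d^5 - 10*d^4 - 59*d^3 + 5*d^2 - 12*d - 36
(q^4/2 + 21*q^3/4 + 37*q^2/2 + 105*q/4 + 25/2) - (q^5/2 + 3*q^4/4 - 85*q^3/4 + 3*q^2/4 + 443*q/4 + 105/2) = -q^5/2 - q^4/4 + 53*q^3/2 + 71*q^2/4 - 169*q/2 - 40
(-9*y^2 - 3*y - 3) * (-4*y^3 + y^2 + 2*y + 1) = 36*y^5 + 3*y^4 - 9*y^3 - 18*y^2 - 9*y - 3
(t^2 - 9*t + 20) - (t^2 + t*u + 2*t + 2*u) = -t*u - 11*t - 2*u + 20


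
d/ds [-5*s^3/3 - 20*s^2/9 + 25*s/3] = -5*s^2 - 40*s/9 + 25/3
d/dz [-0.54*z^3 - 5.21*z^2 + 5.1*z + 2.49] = -1.62*z^2 - 10.42*z + 5.1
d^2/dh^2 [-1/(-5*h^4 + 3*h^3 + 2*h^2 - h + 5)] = 2*((-30*h^2 + 9*h + 2)*(-5*h^4 + 3*h^3 + 2*h^2 - h + 5) - (20*h^3 - 9*h^2 - 4*h + 1)^2)/(-5*h^4 + 3*h^3 + 2*h^2 - h + 5)^3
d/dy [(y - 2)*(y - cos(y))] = y + (y - 2)*(sin(y) + 1) - cos(y)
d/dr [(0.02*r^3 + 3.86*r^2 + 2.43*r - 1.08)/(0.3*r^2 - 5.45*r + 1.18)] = (0.006*r^4 - 0.218*r^3 - 21.6952*r^2 + 9.7576*r - 3.0186)/(0.09*r^4 - 3.27*r^3 + 30.4105*r^2 - 12.862*r + 1.3924)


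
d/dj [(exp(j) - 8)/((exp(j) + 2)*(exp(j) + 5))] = (-exp(2*j) + 16*exp(j) + 66)*exp(j)/(exp(4*j) + 14*exp(3*j) + 69*exp(2*j) + 140*exp(j) + 100)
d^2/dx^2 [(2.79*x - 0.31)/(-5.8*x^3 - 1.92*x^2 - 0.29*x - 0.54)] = (-563.1336*x^5 - 61.2758399999999*x^4 + 44.050008*x^3 + 114.844584*x^2 + 12.56616*x + 0.283154)/(195.112*x^9 + 193.7664*x^8 + 93.41016*x^7 + 80.951328*x^6 + 40.751148*x^5 + 11.906064*x^4 + 6.902261*x^3 + 1.815858*x^2 + 0.253692*x + 0.157464)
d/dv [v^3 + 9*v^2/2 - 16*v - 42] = 3*v^2 + 9*v - 16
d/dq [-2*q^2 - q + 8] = -4*q - 1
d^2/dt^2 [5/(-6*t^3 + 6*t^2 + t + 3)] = 10*(6*(3*t - 1)*(-6*t^3 + 6*t^2 + t + 3) + (-18*t^2 + 12*t + 1)^2)/(-6*t^3 + 6*t^2 + t + 3)^3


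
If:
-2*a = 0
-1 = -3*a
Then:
No Solution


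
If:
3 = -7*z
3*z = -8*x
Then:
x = 9/56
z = -3/7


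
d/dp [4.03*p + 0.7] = 4.03000000000000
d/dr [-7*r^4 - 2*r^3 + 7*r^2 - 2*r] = -28*r^3 - 6*r^2 + 14*r - 2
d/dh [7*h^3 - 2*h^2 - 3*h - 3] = 21*h^2 - 4*h - 3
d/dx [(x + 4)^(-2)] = -2/(x + 4)^3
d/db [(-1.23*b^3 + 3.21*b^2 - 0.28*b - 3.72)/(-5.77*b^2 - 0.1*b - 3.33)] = (7.0971*b^4 + 0.246000000000002*b^3 + 10.3511*b^2 - 64.3074*b + 0.5604)/(33.2929*b^4 + 1.154*b^3 + 38.4382*b^2 + 0.666*b + 11.0889)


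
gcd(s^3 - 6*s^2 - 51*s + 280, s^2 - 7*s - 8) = s - 8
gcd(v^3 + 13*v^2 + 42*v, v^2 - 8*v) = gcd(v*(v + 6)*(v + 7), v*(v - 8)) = v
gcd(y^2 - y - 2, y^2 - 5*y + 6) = y - 2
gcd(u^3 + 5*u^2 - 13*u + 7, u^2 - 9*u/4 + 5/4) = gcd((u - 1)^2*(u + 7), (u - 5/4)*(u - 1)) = u - 1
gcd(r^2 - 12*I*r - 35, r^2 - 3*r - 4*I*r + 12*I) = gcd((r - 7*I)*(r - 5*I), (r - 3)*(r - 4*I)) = 1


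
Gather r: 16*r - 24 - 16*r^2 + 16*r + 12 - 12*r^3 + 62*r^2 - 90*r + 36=-12*r^3 + 46*r^2 - 58*r + 24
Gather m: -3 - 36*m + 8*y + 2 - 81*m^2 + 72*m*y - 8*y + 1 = -81*m^2 + m*(72*y - 36)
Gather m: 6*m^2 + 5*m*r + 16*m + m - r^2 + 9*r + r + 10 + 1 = 6*m^2 + m*(5*r + 17) - r^2 + 10*r + 11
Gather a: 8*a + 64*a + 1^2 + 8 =72*a + 9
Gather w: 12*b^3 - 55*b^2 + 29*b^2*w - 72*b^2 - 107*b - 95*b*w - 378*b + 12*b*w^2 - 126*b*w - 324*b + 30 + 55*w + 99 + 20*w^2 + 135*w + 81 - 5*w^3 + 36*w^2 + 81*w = 12*b^3 - 127*b^2 - 809*b - 5*w^3 + w^2*(12*b + 56) + w*(29*b^2 - 221*b + 271) + 210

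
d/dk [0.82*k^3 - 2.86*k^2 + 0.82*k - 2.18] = 2.46*k^2 - 5.72*k + 0.82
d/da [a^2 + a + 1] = 2*a + 1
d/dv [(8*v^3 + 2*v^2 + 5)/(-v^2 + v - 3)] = (-8*v^4 + 16*v^3 - 70*v^2 - 2*v - 5)/(v^4 - 2*v^3 + 7*v^2 - 6*v + 9)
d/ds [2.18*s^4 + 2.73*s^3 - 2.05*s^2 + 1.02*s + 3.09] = 8.72*s^3 + 8.19*s^2 - 4.1*s + 1.02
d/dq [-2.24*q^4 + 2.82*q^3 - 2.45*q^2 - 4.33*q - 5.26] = -8.96*q^3 + 8.46*q^2 - 4.9*q - 4.33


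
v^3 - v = v*(v - 1)*(v + 1)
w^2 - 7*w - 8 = (w - 8)*(w + 1)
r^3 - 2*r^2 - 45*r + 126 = (r - 6)*(r - 3)*(r + 7)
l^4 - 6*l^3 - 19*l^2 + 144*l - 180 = (l - 6)*(l - 3)*(l - 2)*(l + 5)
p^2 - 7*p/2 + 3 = (p - 2)*(p - 3/2)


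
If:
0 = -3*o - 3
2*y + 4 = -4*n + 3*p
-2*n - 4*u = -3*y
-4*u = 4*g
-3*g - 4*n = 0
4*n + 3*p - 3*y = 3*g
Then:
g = 24/43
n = -18/43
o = -1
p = 4/43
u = -24/43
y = -44/43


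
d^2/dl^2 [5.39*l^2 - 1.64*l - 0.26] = 10.7800000000000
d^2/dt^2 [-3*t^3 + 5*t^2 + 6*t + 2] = 10 - 18*t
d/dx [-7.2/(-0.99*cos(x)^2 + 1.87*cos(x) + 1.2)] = (14.256*cos(x) - 13.464)*sin(x)/(-0.99*cos(x)^2 + 1.87*cos(x) + 1.2)^2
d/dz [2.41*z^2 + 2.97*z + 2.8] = 4.82*z + 2.97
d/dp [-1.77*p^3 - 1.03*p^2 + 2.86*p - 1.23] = -5.31*p^2 - 2.06*p + 2.86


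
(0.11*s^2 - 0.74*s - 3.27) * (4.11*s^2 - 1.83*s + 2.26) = 0.4521*s^4 - 3.2427*s^3 - 11.8369*s^2 + 4.3117*s - 7.3902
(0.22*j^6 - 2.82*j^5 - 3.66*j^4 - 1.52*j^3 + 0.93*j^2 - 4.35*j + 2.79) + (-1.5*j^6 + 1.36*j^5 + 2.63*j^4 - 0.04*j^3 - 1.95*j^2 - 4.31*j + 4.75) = -1.28*j^6 - 1.46*j^5 - 1.03*j^4 - 1.56*j^3 - 1.02*j^2 - 8.66*j + 7.54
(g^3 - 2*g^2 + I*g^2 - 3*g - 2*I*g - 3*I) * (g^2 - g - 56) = g^5 - 3*g^4 + I*g^4 - 57*g^3 - 3*I*g^3 + 115*g^2 - 57*I*g^2 + 168*g + 115*I*g + 168*I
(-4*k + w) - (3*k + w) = -7*k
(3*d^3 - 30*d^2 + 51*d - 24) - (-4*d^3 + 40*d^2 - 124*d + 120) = 7*d^3 - 70*d^2 + 175*d - 144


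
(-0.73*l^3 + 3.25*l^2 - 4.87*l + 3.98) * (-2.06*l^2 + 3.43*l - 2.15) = 1.5038*l^5 - 9.1989*l^4 + 22.7492*l^3 - 31.8904*l^2 + 24.1219*l - 8.557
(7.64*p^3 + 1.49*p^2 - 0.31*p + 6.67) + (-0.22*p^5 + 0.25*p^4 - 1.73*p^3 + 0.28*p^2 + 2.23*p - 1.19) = -0.22*p^5 + 0.25*p^4 + 5.91*p^3 + 1.77*p^2 + 1.92*p + 5.48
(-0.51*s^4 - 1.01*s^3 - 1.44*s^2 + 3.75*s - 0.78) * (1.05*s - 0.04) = -0.5355*s^5 - 1.0401*s^4 - 1.4716*s^3 + 3.9951*s^2 - 0.969*s + 0.0312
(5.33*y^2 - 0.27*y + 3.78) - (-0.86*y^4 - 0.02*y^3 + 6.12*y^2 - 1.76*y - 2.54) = 0.86*y^4 + 0.02*y^3 - 0.79*y^2 + 1.49*y + 6.32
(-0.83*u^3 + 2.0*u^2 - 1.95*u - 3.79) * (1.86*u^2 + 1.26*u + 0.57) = -1.5438*u^5 + 2.6742*u^4 - 1.5801*u^3 - 8.3664*u^2 - 5.8869*u - 2.1603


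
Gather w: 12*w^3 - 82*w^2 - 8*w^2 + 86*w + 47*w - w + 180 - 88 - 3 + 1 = 12*w^3 - 90*w^2 + 132*w + 90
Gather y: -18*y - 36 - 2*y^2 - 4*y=-2*y^2 - 22*y - 36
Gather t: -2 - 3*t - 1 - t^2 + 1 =-t^2 - 3*t - 2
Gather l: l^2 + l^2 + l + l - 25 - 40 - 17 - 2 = 2*l^2 + 2*l - 84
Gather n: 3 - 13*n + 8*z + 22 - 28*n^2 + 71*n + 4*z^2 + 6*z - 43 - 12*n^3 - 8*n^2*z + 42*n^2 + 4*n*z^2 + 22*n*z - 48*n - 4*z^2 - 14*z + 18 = -12*n^3 + n^2*(14 - 8*z) + n*(4*z^2 + 22*z + 10)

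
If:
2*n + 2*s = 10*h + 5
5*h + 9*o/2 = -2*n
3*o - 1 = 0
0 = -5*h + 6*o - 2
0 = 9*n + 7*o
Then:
No Solution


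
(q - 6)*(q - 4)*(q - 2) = q^3 - 12*q^2 + 44*q - 48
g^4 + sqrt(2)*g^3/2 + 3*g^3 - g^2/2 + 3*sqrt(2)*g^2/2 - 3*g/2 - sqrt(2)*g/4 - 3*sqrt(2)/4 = (g + 3)*(g - sqrt(2)/2)*(g + sqrt(2)/2)^2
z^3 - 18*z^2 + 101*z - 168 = (z - 8)*(z - 7)*(z - 3)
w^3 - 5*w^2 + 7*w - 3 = (w - 3)*(w - 1)^2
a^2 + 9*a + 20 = (a + 4)*(a + 5)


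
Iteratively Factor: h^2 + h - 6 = (h + 3)*(h - 2)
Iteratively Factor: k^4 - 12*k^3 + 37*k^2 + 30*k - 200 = (k - 4)*(k^3 - 8*k^2 + 5*k + 50) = (k - 5)*(k - 4)*(k^2 - 3*k - 10) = (k - 5)^2*(k - 4)*(k + 2)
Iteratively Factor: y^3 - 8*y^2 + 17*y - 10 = (y - 5)*(y^2 - 3*y + 2) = (y - 5)*(y - 1)*(y - 2)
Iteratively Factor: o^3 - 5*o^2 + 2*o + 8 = (o - 2)*(o^2 - 3*o - 4) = (o - 2)*(o + 1)*(o - 4)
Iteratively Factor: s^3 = (s)*(s^2) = s^2*(s)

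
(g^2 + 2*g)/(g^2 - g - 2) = g*(g + 2)/(g^2 - g - 2)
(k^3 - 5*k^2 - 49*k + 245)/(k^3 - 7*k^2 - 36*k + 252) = (k^2 + 2*k - 35)/(k^2 - 36)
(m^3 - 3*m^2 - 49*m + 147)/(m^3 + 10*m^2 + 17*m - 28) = (m^2 - 10*m + 21)/(m^2 + 3*m - 4)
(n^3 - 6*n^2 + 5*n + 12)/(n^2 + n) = n - 7 + 12/n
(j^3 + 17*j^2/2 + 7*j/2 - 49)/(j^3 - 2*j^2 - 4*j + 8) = (2*j^2 + 21*j + 49)/(2*(j^2 - 4))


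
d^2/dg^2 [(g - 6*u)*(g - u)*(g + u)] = 6*g - 12*u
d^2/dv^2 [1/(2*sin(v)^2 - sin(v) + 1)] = (-16*sin(v)^4 + 6*sin(v)^3 + 31*sin(v)^2 - 13*sin(v) - 2)/(-sin(v) - cos(2*v) + 2)^3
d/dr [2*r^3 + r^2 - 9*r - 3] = 6*r^2 + 2*r - 9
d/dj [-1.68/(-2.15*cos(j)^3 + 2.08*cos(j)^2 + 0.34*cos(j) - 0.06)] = (10.836*cos(j)^2 - 6.9888*cos(j) - 0.5712)*sin(j)/(2.15*cos(j)^3 - 2.08*cos(j)^2 - 0.34*cos(j) + 0.06)^2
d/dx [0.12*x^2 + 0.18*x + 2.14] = 0.24*x + 0.18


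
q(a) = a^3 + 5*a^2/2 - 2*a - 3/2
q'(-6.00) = 76.00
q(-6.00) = -115.50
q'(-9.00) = 196.00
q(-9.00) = -510.00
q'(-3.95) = 25.06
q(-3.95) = -16.22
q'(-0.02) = -2.10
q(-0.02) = -1.46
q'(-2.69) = 6.26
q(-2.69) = 2.51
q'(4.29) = 74.66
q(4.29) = 114.88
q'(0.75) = 3.44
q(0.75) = -1.17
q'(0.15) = -1.18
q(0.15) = -1.74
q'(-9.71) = 232.30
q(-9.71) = -661.87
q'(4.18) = 71.32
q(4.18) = 106.86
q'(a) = 3*a^2 + 5*a - 2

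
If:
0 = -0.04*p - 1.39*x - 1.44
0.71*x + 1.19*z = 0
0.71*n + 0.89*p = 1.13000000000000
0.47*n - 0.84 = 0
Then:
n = 1.79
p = -0.16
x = -1.03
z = 0.62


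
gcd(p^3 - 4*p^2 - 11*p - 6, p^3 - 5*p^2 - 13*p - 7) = p^2 + 2*p + 1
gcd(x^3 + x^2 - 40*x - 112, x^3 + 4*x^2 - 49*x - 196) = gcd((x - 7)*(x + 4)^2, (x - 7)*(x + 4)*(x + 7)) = x^2 - 3*x - 28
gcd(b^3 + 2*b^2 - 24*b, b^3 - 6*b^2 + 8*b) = b^2 - 4*b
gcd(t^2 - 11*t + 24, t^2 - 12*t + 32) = t - 8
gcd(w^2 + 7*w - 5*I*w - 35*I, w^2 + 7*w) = w + 7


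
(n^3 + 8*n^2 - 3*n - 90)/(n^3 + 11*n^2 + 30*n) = (n - 3)/n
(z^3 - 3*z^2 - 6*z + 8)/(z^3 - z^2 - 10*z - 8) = (z - 1)/(z + 1)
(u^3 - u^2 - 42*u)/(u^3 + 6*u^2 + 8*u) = (u^2 - u - 42)/(u^2 + 6*u + 8)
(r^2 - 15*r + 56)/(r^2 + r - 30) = (r^2 - 15*r + 56)/(r^2 + r - 30)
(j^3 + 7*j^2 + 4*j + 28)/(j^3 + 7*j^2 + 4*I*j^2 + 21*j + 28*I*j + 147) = (j^2 + 4)/(j^2 + 4*I*j + 21)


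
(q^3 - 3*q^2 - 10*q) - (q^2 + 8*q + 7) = q^3 - 4*q^2 - 18*q - 7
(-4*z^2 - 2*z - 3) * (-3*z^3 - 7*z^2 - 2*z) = 12*z^5 + 34*z^4 + 31*z^3 + 25*z^2 + 6*z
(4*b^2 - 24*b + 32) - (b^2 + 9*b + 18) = 3*b^2 - 33*b + 14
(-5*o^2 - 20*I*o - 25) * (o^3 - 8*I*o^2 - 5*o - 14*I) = -5*o^5 + 20*I*o^4 - 160*o^3 + 370*I*o^2 - 155*o + 350*I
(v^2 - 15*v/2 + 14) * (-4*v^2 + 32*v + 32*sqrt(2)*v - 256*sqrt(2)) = -4*v^4 + 32*sqrt(2)*v^3 + 62*v^3 - 496*sqrt(2)*v^2 - 296*v^2 + 448*v + 2368*sqrt(2)*v - 3584*sqrt(2)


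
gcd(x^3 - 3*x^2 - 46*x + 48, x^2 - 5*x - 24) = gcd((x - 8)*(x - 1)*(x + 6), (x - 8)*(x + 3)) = x - 8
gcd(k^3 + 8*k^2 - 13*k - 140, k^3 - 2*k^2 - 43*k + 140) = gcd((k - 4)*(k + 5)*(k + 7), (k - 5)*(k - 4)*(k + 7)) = k^2 + 3*k - 28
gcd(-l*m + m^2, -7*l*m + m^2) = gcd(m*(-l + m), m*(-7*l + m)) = m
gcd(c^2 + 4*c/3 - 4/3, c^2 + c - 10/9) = c - 2/3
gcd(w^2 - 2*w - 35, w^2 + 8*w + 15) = w + 5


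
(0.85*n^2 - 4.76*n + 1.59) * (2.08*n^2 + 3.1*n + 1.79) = 1.768*n^4 - 7.2658*n^3 - 9.9273*n^2 - 3.5914*n + 2.8461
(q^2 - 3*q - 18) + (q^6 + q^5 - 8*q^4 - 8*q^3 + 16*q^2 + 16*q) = q^6 + q^5 - 8*q^4 - 8*q^3 + 17*q^2 + 13*q - 18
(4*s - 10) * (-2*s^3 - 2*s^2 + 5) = -8*s^4 + 12*s^3 + 20*s^2 + 20*s - 50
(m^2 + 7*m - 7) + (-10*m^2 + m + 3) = -9*m^2 + 8*m - 4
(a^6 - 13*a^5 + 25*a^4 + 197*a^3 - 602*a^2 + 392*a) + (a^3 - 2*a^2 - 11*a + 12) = a^6 - 13*a^5 + 25*a^4 + 198*a^3 - 604*a^2 + 381*a + 12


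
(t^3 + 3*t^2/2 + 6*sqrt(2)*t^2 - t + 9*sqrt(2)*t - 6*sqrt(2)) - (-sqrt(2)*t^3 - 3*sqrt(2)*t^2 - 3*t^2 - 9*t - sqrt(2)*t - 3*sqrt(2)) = t^3 + sqrt(2)*t^3 + 9*t^2/2 + 9*sqrt(2)*t^2 + 8*t + 10*sqrt(2)*t - 3*sqrt(2)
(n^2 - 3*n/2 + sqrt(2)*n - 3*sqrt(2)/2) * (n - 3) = n^3 - 9*n^2/2 + sqrt(2)*n^2 - 9*sqrt(2)*n/2 + 9*n/2 + 9*sqrt(2)/2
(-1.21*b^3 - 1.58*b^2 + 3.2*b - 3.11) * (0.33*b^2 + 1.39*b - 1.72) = -0.3993*b^5 - 2.2033*b^4 + 0.941*b^3 + 6.1393*b^2 - 9.8269*b + 5.3492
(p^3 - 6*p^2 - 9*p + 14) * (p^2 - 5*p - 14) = p^5 - 11*p^4 + 7*p^3 + 143*p^2 + 56*p - 196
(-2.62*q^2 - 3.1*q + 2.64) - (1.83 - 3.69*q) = -2.62*q^2 + 0.59*q + 0.81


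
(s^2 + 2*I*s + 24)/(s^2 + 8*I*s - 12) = (s - 4*I)/(s + 2*I)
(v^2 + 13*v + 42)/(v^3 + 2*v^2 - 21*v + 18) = (v + 7)/(v^2 - 4*v + 3)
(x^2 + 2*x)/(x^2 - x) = (x + 2)/(x - 1)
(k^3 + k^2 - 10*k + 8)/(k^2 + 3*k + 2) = (k^3 + k^2 - 10*k + 8)/(k^2 + 3*k + 2)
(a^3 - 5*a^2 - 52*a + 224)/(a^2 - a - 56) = a - 4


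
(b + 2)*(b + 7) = b^2 + 9*b + 14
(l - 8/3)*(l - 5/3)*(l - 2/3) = l^3 - 5*l^2 + 22*l/3 - 80/27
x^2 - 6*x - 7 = (x - 7)*(x + 1)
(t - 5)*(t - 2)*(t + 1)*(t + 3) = t^4 - 3*t^3 - 15*t^2 + 19*t + 30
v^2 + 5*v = v*(v + 5)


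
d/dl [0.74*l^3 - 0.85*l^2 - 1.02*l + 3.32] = 2.22*l^2 - 1.7*l - 1.02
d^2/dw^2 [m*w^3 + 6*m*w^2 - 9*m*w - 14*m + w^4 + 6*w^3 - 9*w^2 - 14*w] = 6*m*w + 12*m + 12*w^2 + 36*w - 18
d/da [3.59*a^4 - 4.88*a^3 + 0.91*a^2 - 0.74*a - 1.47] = 14.36*a^3 - 14.64*a^2 + 1.82*a - 0.74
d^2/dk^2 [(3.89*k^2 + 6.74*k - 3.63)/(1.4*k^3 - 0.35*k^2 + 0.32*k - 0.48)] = (15.2488*k^6 + 79.2624*k^5 - 115.64952*k^4 + 61.53994*k^3 + 38.00475*k^2 - 18.99072*k + 4.339296)/(2.744*k^9 - 2.058*k^8 + 2.3961*k^7 - 3.806075*k^6 + 1.95888*k^5 - 1.57416*k^4 + 1.323008*k^3 - 0.389376*k^2 + 0.221184*k - 0.110592)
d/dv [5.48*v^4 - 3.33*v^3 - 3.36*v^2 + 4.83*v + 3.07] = 21.92*v^3 - 9.99*v^2 - 6.72*v + 4.83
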